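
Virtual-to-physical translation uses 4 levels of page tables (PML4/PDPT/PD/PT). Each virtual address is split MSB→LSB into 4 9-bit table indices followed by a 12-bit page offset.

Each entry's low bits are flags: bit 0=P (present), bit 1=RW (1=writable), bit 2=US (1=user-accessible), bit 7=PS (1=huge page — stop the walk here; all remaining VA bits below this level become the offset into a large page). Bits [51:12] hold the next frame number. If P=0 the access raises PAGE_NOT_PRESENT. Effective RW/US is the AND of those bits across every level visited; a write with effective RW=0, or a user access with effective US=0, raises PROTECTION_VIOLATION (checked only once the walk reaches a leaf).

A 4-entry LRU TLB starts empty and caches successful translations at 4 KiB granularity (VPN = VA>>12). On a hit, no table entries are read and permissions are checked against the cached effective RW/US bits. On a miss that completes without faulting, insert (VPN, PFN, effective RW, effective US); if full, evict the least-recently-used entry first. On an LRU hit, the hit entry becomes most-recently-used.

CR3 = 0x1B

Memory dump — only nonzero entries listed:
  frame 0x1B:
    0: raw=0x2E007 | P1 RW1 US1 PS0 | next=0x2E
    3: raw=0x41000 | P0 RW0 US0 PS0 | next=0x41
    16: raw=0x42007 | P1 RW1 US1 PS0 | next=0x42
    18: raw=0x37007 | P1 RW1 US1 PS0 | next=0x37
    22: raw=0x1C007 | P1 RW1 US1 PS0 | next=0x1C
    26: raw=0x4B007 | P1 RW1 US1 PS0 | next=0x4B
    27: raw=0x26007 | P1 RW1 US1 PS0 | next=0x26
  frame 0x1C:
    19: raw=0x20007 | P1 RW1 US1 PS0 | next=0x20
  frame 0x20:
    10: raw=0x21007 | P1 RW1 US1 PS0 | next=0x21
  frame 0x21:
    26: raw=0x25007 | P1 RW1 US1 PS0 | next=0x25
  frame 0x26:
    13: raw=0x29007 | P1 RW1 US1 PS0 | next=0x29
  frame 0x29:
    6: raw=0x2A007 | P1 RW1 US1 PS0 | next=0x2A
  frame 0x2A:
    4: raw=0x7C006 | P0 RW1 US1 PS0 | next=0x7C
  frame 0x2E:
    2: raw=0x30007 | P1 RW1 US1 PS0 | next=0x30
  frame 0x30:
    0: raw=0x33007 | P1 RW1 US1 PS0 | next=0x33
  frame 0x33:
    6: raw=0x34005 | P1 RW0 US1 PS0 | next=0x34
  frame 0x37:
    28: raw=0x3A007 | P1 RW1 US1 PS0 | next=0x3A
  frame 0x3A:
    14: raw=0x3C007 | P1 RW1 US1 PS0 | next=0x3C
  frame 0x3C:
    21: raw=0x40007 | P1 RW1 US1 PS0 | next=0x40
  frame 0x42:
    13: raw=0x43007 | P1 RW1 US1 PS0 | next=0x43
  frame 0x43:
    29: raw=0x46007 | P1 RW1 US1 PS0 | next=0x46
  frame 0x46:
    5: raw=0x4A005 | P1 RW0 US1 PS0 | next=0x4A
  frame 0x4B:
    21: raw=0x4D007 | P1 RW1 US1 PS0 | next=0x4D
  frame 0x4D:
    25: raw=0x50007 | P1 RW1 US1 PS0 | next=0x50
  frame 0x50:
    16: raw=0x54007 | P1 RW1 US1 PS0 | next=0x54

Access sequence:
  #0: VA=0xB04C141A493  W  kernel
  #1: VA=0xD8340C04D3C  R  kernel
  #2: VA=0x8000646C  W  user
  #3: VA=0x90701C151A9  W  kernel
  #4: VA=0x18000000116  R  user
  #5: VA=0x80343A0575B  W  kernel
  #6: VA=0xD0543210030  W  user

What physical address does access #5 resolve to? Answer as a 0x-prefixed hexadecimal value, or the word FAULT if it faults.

Walk each access:
#0 VA=0xB04C141A493 (w,kernel):
  [0] read 0x1B idx=22: raw=0x1C007 flags P=1 W=1 U=1 S=0
  [1] read 0x1C idx=19: raw=0x20007 flags P=1 W=1 U=1 S=0
  [2] read 0x20 idx=10: raw=0x21007 flags P=1 W=1 U=1 S=0
  [3] read 0x21 idx=26: raw=0x25007 flags P=1 W=1 U=1 S=0
  ✓ 0x25493  — 4 lookups
#1 VA=0xD8340C04D3C (r,kernel):
  [0] read 0x1B idx=27: raw=0x26007 flags P=1 W=1 U=1 S=0
  [1] read 0x26 idx=13: raw=0x29007 flags P=1 W=1 U=1 S=0
  [2] read 0x29 idx=6: raw=0x2A007 flags P=1 W=1 U=1 S=0
  [3] read 0x2A idx=4: raw=0x7C006 flags P=0 W=1 U=1 S=0
  ✗ PAGE_NOT_PRESENT  [4 reads]
#2 VA=0x8000646C (w,user):
  [0] read 0x1B idx=0: raw=0x2E007 flags P=1 W=1 U=1 S=0
  [1] read 0x2E idx=2: raw=0x30007 flags P=1 W=1 U=1 S=0
  [2] read 0x30 idx=0: raw=0x33007 flags P=1 W=1 U=1 S=0
  [3] read 0x33 idx=6: raw=0x34005 flags P=1 W=0 U=1 S=0
  ✗ PROTECTION_VIOLATION  [4 reads]
#3 VA=0x90701C151A9 (w,kernel):
  [0] read 0x1B idx=18: raw=0x37007 flags P=1 W=1 U=1 S=0
  [1] read 0x37 idx=28: raw=0x3A007 flags P=1 W=1 U=1 S=0
  [2] read 0x3A idx=14: raw=0x3C007 flags P=1 W=1 U=1 S=0
  [3] read 0x3C idx=21: raw=0x40007 flags P=1 W=1 U=1 S=0
  ✓ 0x401A9  — 4 lookups
#4 VA=0x18000000116 (r,user):
  [0] read 0x1B idx=3: raw=0x41000 flags P=0 W=0 U=0 S=0
  ✗ PAGE_NOT_PRESENT  [1 reads]
#5 VA=0x80343A0575B (w,kernel):
  [0] read 0x1B idx=16: raw=0x42007 flags P=1 W=1 U=1 S=0
  [1] read 0x42 idx=13: raw=0x43007 flags P=1 W=1 U=1 S=0
  [2] read 0x43 idx=29: raw=0x46007 flags P=1 W=1 U=1 S=0
  [3] read 0x46 idx=5: raw=0x4A005 flags P=1 W=0 U=1 S=0
  ✗ PROTECTION_VIOLATION  [4 reads]
#6 VA=0xD0543210030 (w,user):
  [0] read 0x1B idx=26: raw=0x4B007 flags P=1 W=1 U=1 S=0
  [1] read 0x4B idx=21: raw=0x4D007 flags P=1 W=1 U=1 S=0
  [2] read 0x4D idx=25: raw=0x50007 flags P=1 W=1 U=1 S=0
  [3] read 0x50 idx=16: raw=0x54007 flags P=1 W=1 U=1 S=0
  ✓ 0x54030  — 4 lookups

Access #5 PA: FAULT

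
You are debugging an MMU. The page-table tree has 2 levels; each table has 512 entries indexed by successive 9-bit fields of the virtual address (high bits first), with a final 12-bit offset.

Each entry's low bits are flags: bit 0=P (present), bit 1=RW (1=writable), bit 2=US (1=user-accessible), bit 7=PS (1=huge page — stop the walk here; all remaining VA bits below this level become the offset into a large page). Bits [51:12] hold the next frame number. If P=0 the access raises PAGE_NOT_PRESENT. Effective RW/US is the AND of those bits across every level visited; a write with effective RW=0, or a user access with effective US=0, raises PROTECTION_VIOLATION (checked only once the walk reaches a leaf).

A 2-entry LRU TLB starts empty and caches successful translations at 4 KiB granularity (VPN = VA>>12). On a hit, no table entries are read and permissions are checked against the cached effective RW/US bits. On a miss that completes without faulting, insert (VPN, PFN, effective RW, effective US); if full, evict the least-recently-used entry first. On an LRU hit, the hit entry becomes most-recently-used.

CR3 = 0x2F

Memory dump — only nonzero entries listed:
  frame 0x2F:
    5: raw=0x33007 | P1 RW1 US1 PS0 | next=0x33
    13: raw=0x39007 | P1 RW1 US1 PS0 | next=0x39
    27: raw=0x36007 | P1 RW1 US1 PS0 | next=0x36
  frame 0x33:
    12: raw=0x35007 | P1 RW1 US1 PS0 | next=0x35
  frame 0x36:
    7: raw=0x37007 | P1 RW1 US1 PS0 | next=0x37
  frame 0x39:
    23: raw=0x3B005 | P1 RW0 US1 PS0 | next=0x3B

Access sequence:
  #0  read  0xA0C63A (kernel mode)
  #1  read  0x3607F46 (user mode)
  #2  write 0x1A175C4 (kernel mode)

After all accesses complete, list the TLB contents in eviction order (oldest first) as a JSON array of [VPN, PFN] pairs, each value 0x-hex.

Per-access translation:
#0 VA=0xA0C63A (r,kernel):
  [0] read 0x2F idx=5: raw=0x33007 flags P=1 W=1 U=1 S=0
  [1] read 0x33 idx=12: raw=0x35007 flags P=1 W=1 U=1 S=0
  ✓ 0x3563A  — 2 lookups
#1 VA=0x3607F46 (r,user):
  [0] read 0x2F idx=27: raw=0x36007 flags P=1 W=1 U=1 S=0
  [1] read 0x36 idx=7: raw=0x37007 flags P=1 W=1 U=1 S=0
  ✓ 0x37F46  — 2 lookups
#2 VA=0x1A175C4 (w,kernel):
  [0] read 0x2F idx=13: raw=0x39007 flags P=1 W=1 U=1 S=0
  [1] read 0x39 idx=23: raw=0x3B005 flags P=1 W=0 U=1 S=0
  ⇒ fault: PROTECTION_VIOLATION  — 2 lookups

TLB: [["0xA0C", "0x35"], ["0x3607", "0x37"]]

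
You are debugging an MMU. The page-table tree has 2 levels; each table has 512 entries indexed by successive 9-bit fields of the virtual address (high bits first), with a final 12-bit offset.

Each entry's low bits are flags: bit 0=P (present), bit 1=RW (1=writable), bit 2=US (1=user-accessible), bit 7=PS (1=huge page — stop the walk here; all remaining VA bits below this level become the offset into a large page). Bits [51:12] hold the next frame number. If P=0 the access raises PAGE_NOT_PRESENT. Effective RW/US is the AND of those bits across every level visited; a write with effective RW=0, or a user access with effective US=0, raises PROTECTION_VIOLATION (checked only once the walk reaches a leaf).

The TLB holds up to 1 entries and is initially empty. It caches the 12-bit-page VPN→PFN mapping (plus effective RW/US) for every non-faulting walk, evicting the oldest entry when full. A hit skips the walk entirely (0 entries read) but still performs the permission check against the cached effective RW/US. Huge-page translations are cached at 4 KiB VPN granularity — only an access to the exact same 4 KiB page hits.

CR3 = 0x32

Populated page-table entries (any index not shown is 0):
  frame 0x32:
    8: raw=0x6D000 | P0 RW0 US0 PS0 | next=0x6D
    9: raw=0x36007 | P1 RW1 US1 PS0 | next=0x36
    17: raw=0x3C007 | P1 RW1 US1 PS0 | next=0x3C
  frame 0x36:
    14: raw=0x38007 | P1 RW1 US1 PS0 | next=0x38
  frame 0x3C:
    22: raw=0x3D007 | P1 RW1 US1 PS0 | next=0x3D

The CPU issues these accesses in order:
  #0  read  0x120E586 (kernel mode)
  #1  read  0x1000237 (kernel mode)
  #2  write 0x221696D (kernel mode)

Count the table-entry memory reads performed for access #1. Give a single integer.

Trace:
#0 VA=0x120E586 (r,kernel):
  [0] read 0x32 idx=9: raw=0x36007 flags P=1 W=1 U=1 S=0
  [1] read 0x36 idx=14: raw=0x38007 flags P=1 W=1 U=1 S=0
  ✓ 0x38586  — 2 lookups
#1 VA=0x1000237 (r,kernel):
  [0] read 0x32 idx=8: raw=0x6D000 flags P=0 W=0 U=0 S=0
  → PAGE_NOT_PRESENT  (1 entries read)
#2 VA=0x221696D (w,kernel):
  [0] read 0x32 idx=17: raw=0x3C007 flags P=1 W=1 U=1 S=0
  [1] read 0x3C idx=22: raw=0x3D007 flags P=1 W=1 U=1 S=0
  ✓ 0x3D96D  — 2 lookups

Entries read for #1: 1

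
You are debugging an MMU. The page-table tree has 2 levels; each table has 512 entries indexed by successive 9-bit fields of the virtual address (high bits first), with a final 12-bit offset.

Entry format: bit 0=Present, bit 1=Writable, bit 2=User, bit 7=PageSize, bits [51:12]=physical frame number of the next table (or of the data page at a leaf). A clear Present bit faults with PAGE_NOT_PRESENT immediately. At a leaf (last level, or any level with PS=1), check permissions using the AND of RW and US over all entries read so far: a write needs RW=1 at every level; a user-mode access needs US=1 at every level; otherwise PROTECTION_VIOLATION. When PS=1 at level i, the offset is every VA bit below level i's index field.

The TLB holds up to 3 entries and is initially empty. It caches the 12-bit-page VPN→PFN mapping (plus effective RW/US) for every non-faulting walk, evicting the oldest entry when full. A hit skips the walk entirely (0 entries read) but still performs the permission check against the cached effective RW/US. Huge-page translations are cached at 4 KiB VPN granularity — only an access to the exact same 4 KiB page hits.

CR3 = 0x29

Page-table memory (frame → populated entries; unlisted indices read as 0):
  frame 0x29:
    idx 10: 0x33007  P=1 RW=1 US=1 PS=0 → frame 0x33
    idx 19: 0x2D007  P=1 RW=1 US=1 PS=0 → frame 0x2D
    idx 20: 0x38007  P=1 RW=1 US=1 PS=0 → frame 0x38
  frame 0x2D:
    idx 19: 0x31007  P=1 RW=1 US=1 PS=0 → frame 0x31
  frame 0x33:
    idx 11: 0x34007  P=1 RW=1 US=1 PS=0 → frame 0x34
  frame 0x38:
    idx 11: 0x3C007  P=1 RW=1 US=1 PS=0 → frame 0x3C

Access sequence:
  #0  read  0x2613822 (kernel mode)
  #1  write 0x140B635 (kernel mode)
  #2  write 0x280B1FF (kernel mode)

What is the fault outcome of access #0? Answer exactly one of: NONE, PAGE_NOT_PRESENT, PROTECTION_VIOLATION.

Per-access translation:
#0 VA=0x2613822 (r,kernel):
  [0] read 0x29 idx=19: raw=0x2D007 flags P=1 W=1 U=1 S=0
  [1] read 0x2D idx=19: raw=0x31007 flags P=1 W=1 U=1 S=0
  ⇒ phys 0x31822  [2 reads]
#1 VA=0x140B635 (w,kernel):
  [0] read 0x29 idx=10: raw=0x33007 flags P=1 W=1 U=1 S=0
  [1] read 0x33 idx=11: raw=0x34007 flags P=1 W=1 U=1 S=0
  ⇒ phys 0x34635  [2 reads]
#2 VA=0x280B1FF (w,kernel):
  [0] read 0x29 idx=20: raw=0x38007 flags P=1 W=1 U=1 S=0
  [1] read 0x38 idx=11: raw=0x3C007 flags P=1 W=1 U=1 S=0
  ⇒ phys 0x3C1FF  [2 reads]

Access #0 fault: NONE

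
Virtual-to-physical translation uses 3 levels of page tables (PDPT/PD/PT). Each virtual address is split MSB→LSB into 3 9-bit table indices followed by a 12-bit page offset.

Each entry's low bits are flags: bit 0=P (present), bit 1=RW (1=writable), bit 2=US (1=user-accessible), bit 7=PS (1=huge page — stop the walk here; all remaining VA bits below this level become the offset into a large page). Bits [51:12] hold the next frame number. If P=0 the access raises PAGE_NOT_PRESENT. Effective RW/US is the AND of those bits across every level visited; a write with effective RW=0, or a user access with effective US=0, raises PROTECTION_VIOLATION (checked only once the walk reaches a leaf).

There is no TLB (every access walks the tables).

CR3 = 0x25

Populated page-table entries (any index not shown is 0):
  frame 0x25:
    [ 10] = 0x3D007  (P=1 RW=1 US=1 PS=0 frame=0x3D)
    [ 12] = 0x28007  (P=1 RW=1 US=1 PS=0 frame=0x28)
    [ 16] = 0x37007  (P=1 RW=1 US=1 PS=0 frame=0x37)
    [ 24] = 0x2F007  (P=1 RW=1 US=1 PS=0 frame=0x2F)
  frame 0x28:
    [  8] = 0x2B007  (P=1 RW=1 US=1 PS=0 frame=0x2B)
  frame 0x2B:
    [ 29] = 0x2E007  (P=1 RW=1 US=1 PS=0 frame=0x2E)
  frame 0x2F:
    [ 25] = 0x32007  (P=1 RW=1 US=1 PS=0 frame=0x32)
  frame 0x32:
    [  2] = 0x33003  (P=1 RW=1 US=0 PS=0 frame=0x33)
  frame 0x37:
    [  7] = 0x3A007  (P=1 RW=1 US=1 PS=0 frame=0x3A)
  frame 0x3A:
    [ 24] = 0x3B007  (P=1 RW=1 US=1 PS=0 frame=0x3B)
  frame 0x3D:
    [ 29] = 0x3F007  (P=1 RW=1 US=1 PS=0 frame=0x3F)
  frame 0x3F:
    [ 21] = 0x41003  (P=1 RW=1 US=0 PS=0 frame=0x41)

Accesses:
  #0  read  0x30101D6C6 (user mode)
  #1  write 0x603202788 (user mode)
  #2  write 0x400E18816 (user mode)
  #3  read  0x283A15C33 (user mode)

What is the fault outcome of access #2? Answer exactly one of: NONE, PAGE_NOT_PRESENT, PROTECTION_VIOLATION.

Trace:
#0 VA=0x30101D6C6 (r,user):
  L0 @0x25[12] → 0x28007  P=1,RW=1,US=1,PS=0
  L1 @0x28[8] → 0x2B007  P=1,RW=1,US=1,PS=0
  L2 @0x2B[29] → 0x2E007  P=1,RW=1,US=1,PS=0
  ✓ 0x2E6C6  — 3 lookups
#1 VA=0x603202788 (w,user):
  L0 @0x25[24] → 0x2F007  P=1,RW=1,US=1,PS=0
  L1 @0x2F[25] → 0x32007  P=1,RW=1,US=1,PS=0
  L2 @0x32[2] → 0x33003  P=1,RW=1,US=0,PS=0
  → PROTECTION_VIOLATION  (3 entries read)
#2 VA=0x400E18816 (w,user):
  L0 @0x25[16] → 0x37007  P=1,RW=1,US=1,PS=0
  L1 @0x37[7] → 0x3A007  P=1,RW=1,US=1,PS=0
  L2 @0x3A[24] → 0x3B007  P=1,RW=1,US=1,PS=0
  ✓ 0x3B816  — 3 lookups
#3 VA=0x283A15C33 (r,user):
  L0 @0x25[10] → 0x3D007  P=1,RW=1,US=1,PS=0
  L1 @0x3D[29] → 0x3F007  P=1,RW=1,US=1,PS=0
  L2 @0x3F[21] → 0x41003  P=1,RW=1,US=0,PS=0
  → PROTECTION_VIOLATION  (3 entries read)

Access #2 fault: NONE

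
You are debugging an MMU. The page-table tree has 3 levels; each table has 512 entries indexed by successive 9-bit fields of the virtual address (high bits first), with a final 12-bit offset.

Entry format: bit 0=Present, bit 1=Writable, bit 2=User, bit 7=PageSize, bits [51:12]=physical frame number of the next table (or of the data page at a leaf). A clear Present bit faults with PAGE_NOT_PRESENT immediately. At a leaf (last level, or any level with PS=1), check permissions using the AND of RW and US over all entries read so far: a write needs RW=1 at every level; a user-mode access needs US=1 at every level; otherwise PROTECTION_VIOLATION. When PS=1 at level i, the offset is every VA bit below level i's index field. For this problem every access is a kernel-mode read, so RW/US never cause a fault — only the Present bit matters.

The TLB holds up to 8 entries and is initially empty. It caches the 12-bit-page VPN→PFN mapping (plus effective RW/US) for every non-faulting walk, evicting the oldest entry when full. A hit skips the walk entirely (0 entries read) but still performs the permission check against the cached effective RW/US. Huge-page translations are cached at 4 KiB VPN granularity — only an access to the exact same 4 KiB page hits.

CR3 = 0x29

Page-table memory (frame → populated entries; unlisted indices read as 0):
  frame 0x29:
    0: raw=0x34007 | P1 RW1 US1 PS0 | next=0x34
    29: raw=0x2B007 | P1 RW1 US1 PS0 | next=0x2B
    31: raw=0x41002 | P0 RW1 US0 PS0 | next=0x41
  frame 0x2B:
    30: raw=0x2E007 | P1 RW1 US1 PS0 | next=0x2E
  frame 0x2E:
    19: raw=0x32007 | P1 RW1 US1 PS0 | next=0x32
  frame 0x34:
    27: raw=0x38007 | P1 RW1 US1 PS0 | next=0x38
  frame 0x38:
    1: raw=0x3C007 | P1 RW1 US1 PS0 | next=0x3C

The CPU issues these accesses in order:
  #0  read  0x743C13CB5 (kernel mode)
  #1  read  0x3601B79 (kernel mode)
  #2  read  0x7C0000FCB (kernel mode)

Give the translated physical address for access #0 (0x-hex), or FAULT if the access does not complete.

Walk each access:
#0 VA=0x743C13CB5 (r,kernel):
  lvl0: tbl 0x29, slot 29 ⇒ 0x2B007 (P1/RW1/US1/PS0)
  lvl1: tbl 0x2B, slot 30 ⇒ 0x2E007 (P1/RW1/US1/PS0)
  lvl2: tbl 0x2E, slot 19 ⇒ 0x32007 (P1/RW1/US1/PS0)
  → PA=0x32CB5  (3 entries read)
#1 VA=0x3601B79 (r,kernel):
  lvl0: tbl 0x29, slot 0 ⇒ 0x34007 (P1/RW1/US1/PS0)
  lvl1: tbl 0x34, slot 27 ⇒ 0x38007 (P1/RW1/US1/PS0)
  lvl2: tbl 0x38, slot 1 ⇒ 0x3C007 (P1/RW1/US1/PS0)
  → PA=0x3CB79  (3 entries read)
#2 VA=0x7C0000FCB (r,kernel):
  lvl0: tbl 0x29, slot 31 ⇒ 0x41002 (P0/RW1/US0/PS0)
  ⇒ fault: PAGE_NOT_PRESENT  — 1 lookups

Access #0 PA: 0x32CB5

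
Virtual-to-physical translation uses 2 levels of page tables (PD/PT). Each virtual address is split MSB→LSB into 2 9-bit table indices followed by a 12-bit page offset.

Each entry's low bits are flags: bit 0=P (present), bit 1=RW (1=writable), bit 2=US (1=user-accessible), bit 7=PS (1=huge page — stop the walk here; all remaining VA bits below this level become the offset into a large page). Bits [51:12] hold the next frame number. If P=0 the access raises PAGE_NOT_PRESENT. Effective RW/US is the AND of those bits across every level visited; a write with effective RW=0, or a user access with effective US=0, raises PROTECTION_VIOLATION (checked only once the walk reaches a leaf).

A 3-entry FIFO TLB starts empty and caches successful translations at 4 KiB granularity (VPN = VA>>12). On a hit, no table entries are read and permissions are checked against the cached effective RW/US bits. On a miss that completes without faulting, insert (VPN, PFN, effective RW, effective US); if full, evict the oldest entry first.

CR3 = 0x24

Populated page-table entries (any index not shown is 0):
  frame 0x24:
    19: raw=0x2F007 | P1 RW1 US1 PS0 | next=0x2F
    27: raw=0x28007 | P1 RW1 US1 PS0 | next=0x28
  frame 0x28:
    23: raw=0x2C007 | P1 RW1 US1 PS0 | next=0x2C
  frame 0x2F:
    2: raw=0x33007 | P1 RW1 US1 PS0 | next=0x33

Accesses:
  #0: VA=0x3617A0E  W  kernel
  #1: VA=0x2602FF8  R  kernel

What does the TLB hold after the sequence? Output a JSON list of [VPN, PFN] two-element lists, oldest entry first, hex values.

Trace:
#0 VA=0x3617A0E (w,kernel):
  [0] read 0x24 idx=27: raw=0x28007 flags P=1 W=1 U=1 S=0
  [1] read 0x28 idx=23: raw=0x2C007 flags P=1 W=1 U=1 S=0
  ✓ 0x2CA0E  — 2 lookups
#1 VA=0x2602FF8 (r,kernel):
  [0] read 0x24 idx=19: raw=0x2F007 flags P=1 W=1 U=1 S=0
  [1] read 0x2F idx=2: raw=0x33007 flags P=1 W=1 U=1 S=0
  ✓ 0x33FF8  — 2 lookups

TLB: [["0x3617", "0x2C"], ["0x2602", "0x33"]]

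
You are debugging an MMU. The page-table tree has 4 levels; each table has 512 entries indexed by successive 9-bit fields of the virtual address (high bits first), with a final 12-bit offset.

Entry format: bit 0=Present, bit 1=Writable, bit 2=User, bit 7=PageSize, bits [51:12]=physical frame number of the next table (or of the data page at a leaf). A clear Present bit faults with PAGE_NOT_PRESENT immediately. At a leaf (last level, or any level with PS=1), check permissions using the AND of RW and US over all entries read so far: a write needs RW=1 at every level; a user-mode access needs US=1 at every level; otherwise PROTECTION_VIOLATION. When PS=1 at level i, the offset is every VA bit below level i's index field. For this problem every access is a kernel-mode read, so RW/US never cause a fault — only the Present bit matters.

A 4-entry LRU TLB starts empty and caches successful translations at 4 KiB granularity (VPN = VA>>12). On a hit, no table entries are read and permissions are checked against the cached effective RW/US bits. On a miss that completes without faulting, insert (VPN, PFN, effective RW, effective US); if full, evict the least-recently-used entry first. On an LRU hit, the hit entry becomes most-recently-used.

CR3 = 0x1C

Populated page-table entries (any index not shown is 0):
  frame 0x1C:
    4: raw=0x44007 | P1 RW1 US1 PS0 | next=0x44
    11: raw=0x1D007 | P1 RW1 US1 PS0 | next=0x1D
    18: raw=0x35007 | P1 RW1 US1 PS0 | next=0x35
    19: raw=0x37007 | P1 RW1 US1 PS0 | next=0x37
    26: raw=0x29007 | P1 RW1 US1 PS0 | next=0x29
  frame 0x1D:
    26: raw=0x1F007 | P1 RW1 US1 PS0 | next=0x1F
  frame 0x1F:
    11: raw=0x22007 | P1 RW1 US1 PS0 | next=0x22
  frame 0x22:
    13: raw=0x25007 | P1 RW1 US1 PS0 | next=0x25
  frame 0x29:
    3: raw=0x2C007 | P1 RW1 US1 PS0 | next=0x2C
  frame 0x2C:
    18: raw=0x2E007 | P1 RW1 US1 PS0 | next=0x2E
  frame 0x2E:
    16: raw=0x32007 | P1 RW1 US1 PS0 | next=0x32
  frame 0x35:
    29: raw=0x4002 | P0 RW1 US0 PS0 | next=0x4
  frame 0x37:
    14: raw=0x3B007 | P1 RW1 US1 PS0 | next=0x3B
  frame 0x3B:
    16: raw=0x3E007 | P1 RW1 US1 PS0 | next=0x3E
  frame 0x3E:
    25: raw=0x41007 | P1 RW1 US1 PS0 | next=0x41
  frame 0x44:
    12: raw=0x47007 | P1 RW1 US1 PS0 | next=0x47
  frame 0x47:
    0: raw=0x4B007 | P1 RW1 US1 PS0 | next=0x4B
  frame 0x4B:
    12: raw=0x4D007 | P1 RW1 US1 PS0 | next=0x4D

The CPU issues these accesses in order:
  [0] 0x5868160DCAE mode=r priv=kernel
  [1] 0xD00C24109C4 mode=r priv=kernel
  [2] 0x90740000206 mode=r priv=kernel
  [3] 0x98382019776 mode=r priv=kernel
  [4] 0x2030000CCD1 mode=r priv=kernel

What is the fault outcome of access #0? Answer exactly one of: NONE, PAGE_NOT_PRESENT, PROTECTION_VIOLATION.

Trace:
#0 VA=0x5868160DCAE (r,kernel):
  lvl0: tbl 0x1C, slot 11 ⇒ 0x1D007 (P1/RW1/US1/PS0)
  lvl1: tbl 0x1D, slot 26 ⇒ 0x1F007 (P1/RW1/US1/PS0)
  lvl2: tbl 0x1F, slot 11 ⇒ 0x22007 (P1/RW1/US1/PS0)
  lvl3: tbl 0x22, slot 13 ⇒ 0x25007 (P1/RW1/US1/PS0)
  ✓ 0x25CAE  — 4 lookups
#1 VA=0xD00C24109C4 (r,kernel):
  lvl0: tbl 0x1C, slot 26 ⇒ 0x29007 (P1/RW1/US1/PS0)
  lvl1: tbl 0x29, slot 3 ⇒ 0x2C007 (P1/RW1/US1/PS0)
  lvl2: tbl 0x2C, slot 18 ⇒ 0x2E007 (P1/RW1/US1/PS0)
  lvl3: tbl 0x2E, slot 16 ⇒ 0x32007 (P1/RW1/US1/PS0)
  ✓ 0x329C4  — 4 lookups
#2 VA=0x90740000206 (r,kernel):
  lvl0: tbl 0x1C, slot 18 ⇒ 0x35007 (P1/RW1/US1/PS0)
  lvl1: tbl 0x35, slot 29 ⇒ 0x4002 (P0/RW1/US0/PS0)
  → PAGE_NOT_PRESENT  (2 entries read)
#3 VA=0x98382019776 (r,kernel):
  lvl0: tbl 0x1C, slot 19 ⇒ 0x37007 (P1/RW1/US1/PS0)
  lvl1: tbl 0x37, slot 14 ⇒ 0x3B007 (P1/RW1/US1/PS0)
  lvl2: tbl 0x3B, slot 16 ⇒ 0x3E007 (P1/RW1/US1/PS0)
  lvl3: tbl 0x3E, slot 25 ⇒ 0x41007 (P1/RW1/US1/PS0)
  ✓ 0x41776  — 4 lookups
#4 VA=0x2030000CCD1 (r,kernel):
  lvl0: tbl 0x1C, slot 4 ⇒ 0x44007 (P1/RW1/US1/PS0)
  lvl1: tbl 0x44, slot 12 ⇒ 0x47007 (P1/RW1/US1/PS0)
  lvl2: tbl 0x47, slot 0 ⇒ 0x4B007 (P1/RW1/US1/PS0)
  lvl3: tbl 0x4B, slot 12 ⇒ 0x4D007 (P1/RW1/US1/PS0)
  ✓ 0x4DCD1  — 4 lookups

Access #0 fault: NONE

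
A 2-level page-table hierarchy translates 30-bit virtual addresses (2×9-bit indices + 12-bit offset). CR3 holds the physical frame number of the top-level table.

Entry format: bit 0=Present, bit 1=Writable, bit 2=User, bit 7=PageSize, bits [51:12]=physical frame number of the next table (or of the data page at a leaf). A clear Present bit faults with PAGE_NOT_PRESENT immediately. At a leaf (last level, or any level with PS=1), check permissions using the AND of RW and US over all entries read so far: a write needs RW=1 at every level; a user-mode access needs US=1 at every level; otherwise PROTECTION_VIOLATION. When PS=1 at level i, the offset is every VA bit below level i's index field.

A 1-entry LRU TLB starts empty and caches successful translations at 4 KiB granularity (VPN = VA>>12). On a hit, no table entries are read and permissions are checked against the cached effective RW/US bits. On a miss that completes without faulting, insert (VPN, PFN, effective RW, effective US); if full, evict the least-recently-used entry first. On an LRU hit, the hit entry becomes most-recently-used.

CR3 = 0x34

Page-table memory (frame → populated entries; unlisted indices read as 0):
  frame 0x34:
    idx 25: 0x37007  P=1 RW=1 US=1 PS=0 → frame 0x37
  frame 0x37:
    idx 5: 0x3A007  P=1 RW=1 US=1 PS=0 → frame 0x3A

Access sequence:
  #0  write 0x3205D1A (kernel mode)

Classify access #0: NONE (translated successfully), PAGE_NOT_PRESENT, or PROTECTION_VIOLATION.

Walk each access:
#0 VA=0x3205D1A (w,kernel):
  lvl0: tbl 0x34, slot 25 ⇒ 0x37007 (P1/RW1/US1/PS0)
  lvl1: tbl 0x37, slot 5 ⇒ 0x3A007 (P1/RW1/US1/PS0)
  ⇒ phys 0x3AD1A  [2 reads]

Access #0 fault: NONE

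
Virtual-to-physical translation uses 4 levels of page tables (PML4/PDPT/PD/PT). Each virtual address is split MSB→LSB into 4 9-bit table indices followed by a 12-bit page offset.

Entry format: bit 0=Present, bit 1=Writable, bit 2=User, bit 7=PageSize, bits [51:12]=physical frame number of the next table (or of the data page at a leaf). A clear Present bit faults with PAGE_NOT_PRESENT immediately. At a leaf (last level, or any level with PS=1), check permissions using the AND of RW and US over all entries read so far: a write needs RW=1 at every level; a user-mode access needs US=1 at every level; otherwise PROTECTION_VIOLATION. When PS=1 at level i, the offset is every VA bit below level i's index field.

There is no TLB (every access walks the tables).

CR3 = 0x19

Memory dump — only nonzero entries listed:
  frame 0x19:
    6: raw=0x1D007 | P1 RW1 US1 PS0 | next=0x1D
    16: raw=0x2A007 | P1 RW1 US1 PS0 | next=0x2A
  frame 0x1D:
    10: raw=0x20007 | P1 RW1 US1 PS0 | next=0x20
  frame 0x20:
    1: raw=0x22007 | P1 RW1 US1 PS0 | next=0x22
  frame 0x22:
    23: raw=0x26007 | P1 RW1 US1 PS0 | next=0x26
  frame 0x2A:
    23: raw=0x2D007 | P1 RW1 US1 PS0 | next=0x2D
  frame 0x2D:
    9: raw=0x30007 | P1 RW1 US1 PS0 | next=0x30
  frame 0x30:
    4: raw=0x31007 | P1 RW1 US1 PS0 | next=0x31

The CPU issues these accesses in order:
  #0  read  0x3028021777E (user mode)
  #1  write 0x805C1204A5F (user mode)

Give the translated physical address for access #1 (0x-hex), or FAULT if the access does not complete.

Per-access translation:
#0 VA=0x3028021777E (r,user):
  [0] read 0x19 idx=6: raw=0x1D007 flags P=1 W=1 U=1 S=0
  [1] read 0x1D idx=10: raw=0x20007 flags P=1 W=1 U=1 S=0
  [2] read 0x20 idx=1: raw=0x22007 flags P=1 W=1 U=1 S=0
  [3] read 0x22 idx=23: raw=0x26007 flags P=1 W=1 U=1 S=0
  ✓ 0x2677E  — 4 lookups
#1 VA=0x805C1204A5F (w,user):
  [0] read 0x19 idx=16: raw=0x2A007 flags P=1 W=1 U=1 S=0
  [1] read 0x2A idx=23: raw=0x2D007 flags P=1 W=1 U=1 S=0
  [2] read 0x2D idx=9: raw=0x30007 flags P=1 W=1 U=1 S=0
  [3] read 0x30 idx=4: raw=0x31007 flags P=1 W=1 U=1 S=0
  ✓ 0x31A5F  — 4 lookups

Access #1 PA: 0x31A5F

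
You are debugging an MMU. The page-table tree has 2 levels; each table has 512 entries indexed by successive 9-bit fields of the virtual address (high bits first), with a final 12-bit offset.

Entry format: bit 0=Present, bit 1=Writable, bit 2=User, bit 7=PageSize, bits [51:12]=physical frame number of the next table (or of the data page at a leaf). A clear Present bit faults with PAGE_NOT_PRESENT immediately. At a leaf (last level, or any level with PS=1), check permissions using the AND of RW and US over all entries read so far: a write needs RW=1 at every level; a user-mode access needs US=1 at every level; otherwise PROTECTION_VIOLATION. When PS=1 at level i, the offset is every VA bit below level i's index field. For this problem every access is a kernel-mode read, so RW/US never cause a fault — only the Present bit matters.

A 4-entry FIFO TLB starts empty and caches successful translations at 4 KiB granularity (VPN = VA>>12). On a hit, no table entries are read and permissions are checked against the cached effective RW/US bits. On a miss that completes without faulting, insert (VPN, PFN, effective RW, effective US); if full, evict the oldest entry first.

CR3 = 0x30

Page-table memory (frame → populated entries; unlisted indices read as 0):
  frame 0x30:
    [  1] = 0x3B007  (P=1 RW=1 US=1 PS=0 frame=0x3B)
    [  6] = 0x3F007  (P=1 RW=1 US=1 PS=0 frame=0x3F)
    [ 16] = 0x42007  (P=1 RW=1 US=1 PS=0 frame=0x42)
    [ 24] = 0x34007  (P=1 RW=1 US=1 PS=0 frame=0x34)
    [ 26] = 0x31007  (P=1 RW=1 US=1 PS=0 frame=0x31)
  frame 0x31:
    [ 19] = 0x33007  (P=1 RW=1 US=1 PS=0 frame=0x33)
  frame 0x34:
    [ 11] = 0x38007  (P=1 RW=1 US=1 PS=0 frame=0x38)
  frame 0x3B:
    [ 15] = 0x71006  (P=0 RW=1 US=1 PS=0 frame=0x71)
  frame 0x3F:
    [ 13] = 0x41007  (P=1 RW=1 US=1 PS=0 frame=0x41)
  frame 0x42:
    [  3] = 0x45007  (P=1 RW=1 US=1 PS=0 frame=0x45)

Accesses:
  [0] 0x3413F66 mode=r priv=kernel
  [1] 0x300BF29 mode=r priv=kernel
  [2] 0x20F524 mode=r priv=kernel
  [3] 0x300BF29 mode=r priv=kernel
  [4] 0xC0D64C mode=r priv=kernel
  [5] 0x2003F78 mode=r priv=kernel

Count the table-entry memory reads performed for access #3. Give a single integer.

Trace:
#0 VA=0x3413F66 (r,kernel):
  [0] read 0x30 idx=26: raw=0x31007 flags P=1 W=1 U=1 S=0
  [1] read 0x31 idx=19: raw=0x33007 flags P=1 W=1 U=1 S=0
  ✓ 0x33F66  — 2 lookups
#1 VA=0x300BF29 (r,kernel):
  [0] read 0x30 idx=24: raw=0x34007 flags P=1 W=1 U=1 S=0
  [1] read 0x34 idx=11: raw=0x38007 flags P=1 W=1 U=1 S=0
  ✓ 0x38F29  — 2 lookups
#2 VA=0x20F524 (r,kernel):
  [0] read 0x30 idx=1: raw=0x3B007 flags P=1 W=1 U=1 S=0
  [1] read 0x3B idx=15: raw=0x71006 flags P=0 W=1 U=1 S=0
  ⇒ fault: PAGE_NOT_PRESENT  — 2 lookups
#3 VA=0x300BF29 (r,kernel):
  TLB hit vpn=0x300B → PA=0x38F29
#4 VA=0xC0D64C (r,kernel):
  [0] read 0x30 idx=6: raw=0x3F007 flags P=1 W=1 U=1 S=0
  [1] read 0x3F idx=13: raw=0x41007 flags P=1 W=1 U=1 S=0
  ✓ 0x4164C  — 2 lookups
#5 VA=0x2003F78 (r,kernel):
  [0] read 0x30 idx=16: raw=0x42007 flags P=1 W=1 U=1 S=0
  [1] read 0x42 idx=3: raw=0x45007 flags P=1 W=1 U=1 S=0
  ✓ 0x45F78  — 2 lookups

Entries read for #3: 0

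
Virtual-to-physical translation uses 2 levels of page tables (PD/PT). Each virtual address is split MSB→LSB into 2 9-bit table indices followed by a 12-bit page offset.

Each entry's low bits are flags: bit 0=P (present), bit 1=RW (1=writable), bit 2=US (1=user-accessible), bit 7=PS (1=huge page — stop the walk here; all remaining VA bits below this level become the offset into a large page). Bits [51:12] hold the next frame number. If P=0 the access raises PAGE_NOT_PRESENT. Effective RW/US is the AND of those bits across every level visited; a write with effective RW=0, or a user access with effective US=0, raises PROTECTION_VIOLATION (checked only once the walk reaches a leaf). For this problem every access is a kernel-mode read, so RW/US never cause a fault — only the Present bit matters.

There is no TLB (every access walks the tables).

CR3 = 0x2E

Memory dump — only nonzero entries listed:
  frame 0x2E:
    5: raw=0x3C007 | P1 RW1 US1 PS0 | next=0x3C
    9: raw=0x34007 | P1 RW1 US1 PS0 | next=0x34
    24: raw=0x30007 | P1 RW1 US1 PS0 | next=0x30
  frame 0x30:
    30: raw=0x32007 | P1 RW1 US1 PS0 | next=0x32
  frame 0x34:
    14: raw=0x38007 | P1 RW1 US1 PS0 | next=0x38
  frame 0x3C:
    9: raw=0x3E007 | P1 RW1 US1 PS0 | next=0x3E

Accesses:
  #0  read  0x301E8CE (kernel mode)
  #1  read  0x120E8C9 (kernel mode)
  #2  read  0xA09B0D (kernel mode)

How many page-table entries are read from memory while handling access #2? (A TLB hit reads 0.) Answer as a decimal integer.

Trace:
#0 VA=0x301E8CE (r,kernel):
  L0 @0x2E[24] → 0x30007  P=1,RW=1,US=1,PS=0
  L1 @0x30[30] → 0x32007  P=1,RW=1,US=1,PS=0
  ⇒ phys 0x328CE  [2 reads]
#1 VA=0x120E8C9 (r,kernel):
  L0 @0x2E[9] → 0x34007  P=1,RW=1,US=1,PS=0
  L1 @0x34[14] → 0x38007  P=1,RW=1,US=1,PS=0
  ⇒ phys 0x388C9  [2 reads]
#2 VA=0xA09B0D (r,kernel):
  L0 @0x2E[5] → 0x3C007  P=1,RW=1,US=1,PS=0
  L1 @0x3C[9] → 0x3E007  P=1,RW=1,US=1,PS=0
  ⇒ phys 0x3EB0D  [2 reads]

Entries read for #2: 2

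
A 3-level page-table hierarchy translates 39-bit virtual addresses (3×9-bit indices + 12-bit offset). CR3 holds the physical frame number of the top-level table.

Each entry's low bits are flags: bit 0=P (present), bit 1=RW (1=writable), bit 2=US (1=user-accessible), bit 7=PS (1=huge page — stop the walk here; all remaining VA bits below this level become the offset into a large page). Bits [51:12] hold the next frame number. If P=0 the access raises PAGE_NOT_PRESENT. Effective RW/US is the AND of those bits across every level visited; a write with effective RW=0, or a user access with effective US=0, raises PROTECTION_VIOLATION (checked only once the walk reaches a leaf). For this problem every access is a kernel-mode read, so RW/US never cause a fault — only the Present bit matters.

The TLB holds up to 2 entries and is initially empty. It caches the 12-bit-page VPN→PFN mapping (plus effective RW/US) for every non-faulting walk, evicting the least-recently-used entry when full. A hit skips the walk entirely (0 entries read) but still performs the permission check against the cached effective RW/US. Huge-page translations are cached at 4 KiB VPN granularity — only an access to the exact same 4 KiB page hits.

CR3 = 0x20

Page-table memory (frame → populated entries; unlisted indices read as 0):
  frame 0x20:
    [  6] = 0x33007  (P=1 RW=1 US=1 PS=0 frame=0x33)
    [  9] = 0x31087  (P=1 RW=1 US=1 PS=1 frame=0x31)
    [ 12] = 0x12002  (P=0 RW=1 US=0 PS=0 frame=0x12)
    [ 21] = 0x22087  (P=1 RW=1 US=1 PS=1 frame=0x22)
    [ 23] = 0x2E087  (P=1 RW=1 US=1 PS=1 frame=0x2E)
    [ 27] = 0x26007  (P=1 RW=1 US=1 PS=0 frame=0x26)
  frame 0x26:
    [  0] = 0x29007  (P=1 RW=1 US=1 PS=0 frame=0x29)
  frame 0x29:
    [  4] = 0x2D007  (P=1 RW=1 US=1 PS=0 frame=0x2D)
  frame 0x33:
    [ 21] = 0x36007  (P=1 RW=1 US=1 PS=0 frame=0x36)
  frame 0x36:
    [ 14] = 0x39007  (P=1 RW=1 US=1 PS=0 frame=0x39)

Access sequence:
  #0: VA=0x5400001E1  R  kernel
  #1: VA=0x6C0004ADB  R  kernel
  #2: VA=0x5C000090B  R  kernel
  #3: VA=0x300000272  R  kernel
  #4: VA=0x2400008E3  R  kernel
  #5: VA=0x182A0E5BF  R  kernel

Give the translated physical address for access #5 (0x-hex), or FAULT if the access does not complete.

Walk each access:
#0 VA=0x5400001E1 (r,kernel):
  lvl0: tbl 0x20, slot 21 ⇒ 0x22087 (P1/RW1/US1/PS1)
  → PA=0x221E1 (huge @L0)  (1 entries read)
#1 VA=0x6C0004ADB (r,kernel):
  lvl0: tbl 0x20, slot 27 ⇒ 0x26007 (P1/RW1/US1/PS0)
  lvl1: tbl 0x26, slot 0 ⇒ 0x29007 (P1/RW1/US1/PS0)
  lvl2: tbl 0x29, slot 4 ⇒ 0x2D007 (P1/RW1/US1/PS0)
  → PA=0x2DADB  (3 entries read)
#2 VA=0x5C000090B (r,kernel):
  lvl0: tbl 0x20, slot 23 ⇒ 0x2E087 (P1/RW1/US1/PS1)
  → PA=0x2E90B (huge @L0)  (1 entries read)
#3 VA=0x300000272 (r,kernel):
  lvl0: tbl 0x20, slot 12 ⇒ 0x12002 (P0/RW1/US0/PS0)
  → PAGE_NOT_PRESENT  (1 entries read)
#4 VA=0x2400008E3 (r,kernel):
  lvl0: tbl 0x20, slot 9 ⇒ 0x31087 (P1/RW1/US1/PS1)
  → PA=0x318E3 (huge @L0)  (1 entries read)
#5 VA=0x182A0E5BF (r,kernel):
  lvl0: tbl 0x20, slot 6 ⇒ 0x33007 (P1/RW1/US1/PS0)
  lvl1: tbl 0x33, slot 21 ⇒ 0x36007 (P1/RW1/US1/PS0)
  lvl2: tbl 0x36, slot 14 ⇒ 0x39007 (P1/RW1/US1/PS0)
  → PA=0x395BF  (3 entries read)

Access #5 PA: 0x395BF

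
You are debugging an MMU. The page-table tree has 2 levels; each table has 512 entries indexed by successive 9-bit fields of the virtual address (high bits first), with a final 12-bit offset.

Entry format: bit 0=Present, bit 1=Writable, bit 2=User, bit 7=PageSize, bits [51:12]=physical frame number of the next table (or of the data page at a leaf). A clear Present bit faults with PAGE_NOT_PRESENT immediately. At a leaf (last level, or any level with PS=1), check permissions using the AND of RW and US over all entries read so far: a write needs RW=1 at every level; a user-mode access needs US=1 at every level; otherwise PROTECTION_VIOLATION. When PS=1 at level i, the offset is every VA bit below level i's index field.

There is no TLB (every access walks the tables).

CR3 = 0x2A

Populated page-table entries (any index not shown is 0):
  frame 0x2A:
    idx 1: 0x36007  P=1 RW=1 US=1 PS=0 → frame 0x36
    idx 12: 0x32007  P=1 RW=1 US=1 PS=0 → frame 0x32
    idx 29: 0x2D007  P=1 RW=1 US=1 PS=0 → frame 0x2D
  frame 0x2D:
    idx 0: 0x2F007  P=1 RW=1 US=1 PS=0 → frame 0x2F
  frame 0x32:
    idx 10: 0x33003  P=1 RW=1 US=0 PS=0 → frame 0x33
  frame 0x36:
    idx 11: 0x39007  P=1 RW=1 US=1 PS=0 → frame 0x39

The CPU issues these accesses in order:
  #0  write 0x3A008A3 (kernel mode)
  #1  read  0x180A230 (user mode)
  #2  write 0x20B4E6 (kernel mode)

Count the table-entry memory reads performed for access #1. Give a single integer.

Per-access translation:
#0 VA=0x3A008A3 (w,kernel):
  L0 @0x2A[29] → 0x2D007  P=1,RW=1,US=1,PS=0
  L1 @0x2D[0] → 0x2F007  P=1,RW=1,US=1,PS=0
  ⇒ phys 0x2F8A3  [2 reads]
#1 VA=0x180A230 (r,user):
  L0 @0x2A[12] → 0x32007  P=1,RW=1,US=1,PS=0
  L1 @0x32[10] → 0x33003  P=1,RW=1,US=0,PS=0
  → PROTECTION_VIOLATION  (2 entries read)
#2 VA=0x20B4E6 (w,kernel):
  L0 @0x2A[1] → 0x36007  P=1,RW=1,US=1,PS=0
  L1 @0x36[11] → 0x39007  P=1,RW=1,US=1,PS=0
  ⇒ phys 0x394E6  [2 reads]

Entries read for #1: 2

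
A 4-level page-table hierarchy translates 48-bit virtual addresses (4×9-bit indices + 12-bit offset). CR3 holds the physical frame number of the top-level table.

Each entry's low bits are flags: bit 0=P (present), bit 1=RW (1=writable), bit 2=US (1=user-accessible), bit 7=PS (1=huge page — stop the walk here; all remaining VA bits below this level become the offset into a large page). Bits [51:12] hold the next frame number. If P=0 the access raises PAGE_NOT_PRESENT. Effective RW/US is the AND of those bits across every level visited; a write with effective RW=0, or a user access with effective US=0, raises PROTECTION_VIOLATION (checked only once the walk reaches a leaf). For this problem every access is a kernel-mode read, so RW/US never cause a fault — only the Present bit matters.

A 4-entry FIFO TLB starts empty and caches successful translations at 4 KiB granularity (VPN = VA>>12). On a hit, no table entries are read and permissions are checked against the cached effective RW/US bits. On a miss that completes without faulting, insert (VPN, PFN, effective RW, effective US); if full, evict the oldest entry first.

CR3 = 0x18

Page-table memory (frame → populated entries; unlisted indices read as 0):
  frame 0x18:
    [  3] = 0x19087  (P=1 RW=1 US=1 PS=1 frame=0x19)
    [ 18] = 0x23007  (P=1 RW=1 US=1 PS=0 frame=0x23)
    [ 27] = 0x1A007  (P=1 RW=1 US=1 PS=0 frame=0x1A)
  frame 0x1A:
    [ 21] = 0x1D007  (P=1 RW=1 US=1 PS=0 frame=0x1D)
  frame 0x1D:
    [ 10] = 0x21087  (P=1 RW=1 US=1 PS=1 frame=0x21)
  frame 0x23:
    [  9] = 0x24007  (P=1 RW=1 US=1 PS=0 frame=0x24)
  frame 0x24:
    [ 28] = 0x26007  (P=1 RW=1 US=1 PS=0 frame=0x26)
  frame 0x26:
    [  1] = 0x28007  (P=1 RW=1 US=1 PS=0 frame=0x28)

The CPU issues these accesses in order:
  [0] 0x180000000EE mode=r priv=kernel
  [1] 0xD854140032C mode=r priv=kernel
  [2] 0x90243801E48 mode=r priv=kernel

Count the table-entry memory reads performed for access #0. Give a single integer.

Per-access translation:
#0 VA=0x180000000EE (r,kernel):
  L0 @0x18[3] → 0x19087  P=1,RW=1,US=1,PS=1
  → PA=0x190EE (huge @L0)  (1 entries read)
#1 VA=0xD854140032C (r,kernel):
  L0 @0x18[27] → 0x1A007  P=1,RW=1,US=1,PS=0
  L1 @0x1A[21] → 0x1D007  P=1,RW=1,US=1,PS=0
  L2 @0x1D[10] → 0x21087  P=1,RW=1,US=1,PS=1
  → PA=0x2132C (huge @L2)  (3 entries read)
#2 VA=0x90243801E48 (r,kernel):
  L0 @0x18[18] → 0x23007  P=1,RW=1,US=1,PS=0
  L1 @0x23[9] → 0x24007  P=1,RW=1,US=1,PS=0
  L2 @0x24[28] → 0x26007  P=1,RW=1,US=1,PS=0
  L3 @0x26[1] → 0x28007  P=1,RW=1,US=1,PS=0
  → PA=0x28E48  (4 entries read)

Entries read for #0: 1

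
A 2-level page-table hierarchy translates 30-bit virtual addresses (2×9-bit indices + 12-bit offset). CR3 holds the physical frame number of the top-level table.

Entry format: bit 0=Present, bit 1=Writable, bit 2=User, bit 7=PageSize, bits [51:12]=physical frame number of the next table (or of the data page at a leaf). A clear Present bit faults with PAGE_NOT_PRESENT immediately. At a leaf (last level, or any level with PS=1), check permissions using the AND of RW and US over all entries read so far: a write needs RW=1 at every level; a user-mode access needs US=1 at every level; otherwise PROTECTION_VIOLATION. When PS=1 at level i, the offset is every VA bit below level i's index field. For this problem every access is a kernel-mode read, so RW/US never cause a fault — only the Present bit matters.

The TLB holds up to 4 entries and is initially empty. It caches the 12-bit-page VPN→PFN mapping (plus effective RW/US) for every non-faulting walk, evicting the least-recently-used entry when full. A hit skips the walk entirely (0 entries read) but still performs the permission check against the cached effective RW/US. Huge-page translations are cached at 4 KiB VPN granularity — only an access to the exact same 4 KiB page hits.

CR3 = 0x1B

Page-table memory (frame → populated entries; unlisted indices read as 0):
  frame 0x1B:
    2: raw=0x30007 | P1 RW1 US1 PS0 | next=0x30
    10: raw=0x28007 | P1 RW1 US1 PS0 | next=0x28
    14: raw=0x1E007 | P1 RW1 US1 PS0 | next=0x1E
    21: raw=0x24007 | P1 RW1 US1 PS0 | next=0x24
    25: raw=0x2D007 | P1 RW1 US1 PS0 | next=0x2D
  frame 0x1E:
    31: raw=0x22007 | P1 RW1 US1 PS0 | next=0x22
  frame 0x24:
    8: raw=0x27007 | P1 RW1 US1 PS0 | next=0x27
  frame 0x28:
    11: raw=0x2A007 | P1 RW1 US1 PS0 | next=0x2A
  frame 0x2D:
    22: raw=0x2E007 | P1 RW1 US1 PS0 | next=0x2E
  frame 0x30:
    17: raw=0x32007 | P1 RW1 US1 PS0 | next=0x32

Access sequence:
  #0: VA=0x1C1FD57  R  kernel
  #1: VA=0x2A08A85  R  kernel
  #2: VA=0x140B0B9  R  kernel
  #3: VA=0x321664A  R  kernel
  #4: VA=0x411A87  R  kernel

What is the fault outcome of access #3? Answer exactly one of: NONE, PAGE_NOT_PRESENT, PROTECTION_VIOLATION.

Trace:
#0 VA=0x1C1FD57 (r,kernel):
  L0 @0x1B[14] → 0x1E007  P=1,RW=1,US=1,PS=0
  L1 @0x1E[31] → 0x22007  P=1,RW=1,US=1,PS=0
  ⇒ phys 0x22D57  [2 reads]
#1 VA=0x2A08A85 (r,kernel):
  L0 @0x1B[21] → 0x24007  P=1,RW=1,US=1,PS=0
  L1 @0x24[8] → 0x27007  P=1,RW=1,US=1,PS=0
  ⇒ phys 0x27A85  [2 reads]
#2 VA=0x140B0B9 (r,kernel):
  L0 @0x1B[10] → 0x28007  P=1,RW=1,US=1,PS=0
  L1 @0x28[11] → 0x2A007  P=1,RW=1,US=1,PS=0
  ⇒ phys 0x2A0B9  [2 reads]
#3 VA=0x321664A (r,kernel):
  L0 @0x1B[25] → 0x2D007  P=1,RW=1,US=1,PS=0
  L1 @0x2D[22] → 0x2E007  P=1,RW=1,US=1,PS=0
  ⇒ phys 0x2E64A  [2 reads]
#4 VA=0x411A87 (r,kernel):
  L0 @0x1B[2] → 0x30007  P=1,RW=1,US=1,PS=0
  L1 @0x30[17] → 0x32007  P=1,RW=1,US=1,PS=0
  ⇒ phys 0x32A87  [2 reads]

Access #3 fault: NONE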